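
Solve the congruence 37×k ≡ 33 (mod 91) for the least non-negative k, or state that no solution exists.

gcd(37, 91) = 1, so a unique solution mod 91 exists.
37⁻¹ ≡ 32 (mod 91).
k ≡ 32×33 ≡ 55 (mod 91).

55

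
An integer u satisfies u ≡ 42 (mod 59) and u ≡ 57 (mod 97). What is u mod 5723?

2579

59⁻¹ mod 97: 59*74 ≡ 1 (mod 97), so 59⁻¹ ≡ 74.
u = 42 + 59*((57 − 42)*74 mod 97) = 42 + 59*43 = 2579.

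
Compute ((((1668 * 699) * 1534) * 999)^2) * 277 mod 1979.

1668 * 699 = 1165932 ≡ 301 (mod 1979)
301 * 1534 = 461734 ≡ 627 (mod 1979)
627 * 999 = 626373 ≡ 1009 (mod 1979)
(1009)^2 ≡ 875 (mod 1979)
875 * 277 = 242375 ≡ 937 (mod 1979)

937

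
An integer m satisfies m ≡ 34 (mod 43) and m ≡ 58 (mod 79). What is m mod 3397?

2270

43⁻¹ mod 79: 43·68 ≡ 1 (mod 79), so 43⁻¹ ≡ 68.
m = 34 + 43·((58 − 34)·68 mod 79) = 34 + 43·52 = 2270.
Check: 2270 mod 43 = 34, 2270 mod 79 = 58. ✓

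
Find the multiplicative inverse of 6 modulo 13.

11

13 = 2×6 + 1
6 = 6×1 + 0
gcd(6, 13) = 1, so the inverse exists.
Bézout: 1 = 1×13 − 2×6.
So 6⁻¹ ≡ −2 ≡ 11 (mod 13).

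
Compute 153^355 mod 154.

153

By square-and-multiply:
153^1 ≡ 153 (mod 154)
153^2 ≡ 153^2 = 23409 ≡ 1 (mod 154)
153^4 ≡ 1^2 = 1 (mod 154)
153^8 ≡ 1^2 = 1 (mod 154)
153^16 ≡ 1^2 = 1 (mod 154)
153^32 ≡ 1^2 = 1 (mod 154)
153^64 ≡ 1^2 = 1 (mod 154)
153^128 ≡ 1^2 = 1 (mod 154)
153^256 ≡ 1^2 = 1 (mod 154)
153^355 = 153^256 × 153^64 × 153^32 × 153^2 × 153^1 ≡ 1 × 1 × 1 × 1 × 153 (mod 154).
Accumulate the product:
1 × 1 = 1
1 × 1 = 1
1 × 1 = 1
1 × 153 = 153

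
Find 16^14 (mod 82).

18

14 in binary is 1110, i.e. 14 = 8 + 4 + 2.
16^1 ≡ 16 (mod 82)
16^2 ≡ 16^2 = 256 ≡ 10 (mod 82)
16^4 ≡ 10^2 = 100 ≡ 18 (mod 82)
16^8 ≡ 18^2 = 324 ≡ 78 (mod 82)
16^14 = 16^8 * 16^4 * 16^2 ≡ 78 * 18 * 10 (mod 82).
Accumulate the product:
78 * 18 = 1404 ≡ 10
10 * 10 = 100 ≡ 18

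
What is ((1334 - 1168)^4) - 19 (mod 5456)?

1334 - 1168 = 166
(166)^4 ≡ 5248 (mod 5456)
5248 - 19 = 5229

5229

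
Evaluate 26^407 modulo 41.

Using repeated squaring:
26^1 ≡ 26 (mod 41)
26^2 ≡ 26^2 = 676 ≡ 20 (mod 41)
26^4 ≡ 20^2 = 400 ≡ 31 (mod 41)
26^8 ≡ 31^2 = 961 ≡ 18 (mod 41)
26^16 ≡ 18^2 = 324 ≡ 37 (mod 41)
26^32 ≡ 37^2 = 1369 ≡ 16 (mod 41)
26^64 ≡ 16^2 = 256 ≡ 10 (mod 41)
26^128 ≡ 10^2 = 100 ≡ 18 (mod 41)
26^256 ≡ 18^2 = 324 ≡ 37 (mod 41)
26^407 = 26^256 · 26^128 · 26^16 · 26^4 · 26^2 · 26^1 ≡ 37 · 18 · 37 · 31 · 20 · 26 (mod 41).
Accumulate the product:
37 · 18 = 666 ≡ 10
10 · 37 = 370 ≡ 1
1 · 31 = 31
31 · 20 = 620 ≡ 5
5 · 26 = 130 ≡ 7

7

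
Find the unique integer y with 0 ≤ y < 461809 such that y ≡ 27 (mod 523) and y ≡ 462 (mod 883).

523⁻¹ mod 883: 523·753 ≡ 1 (mod 883), so 523⁻¹ ≡ 753.
y = 27 + 523·((462 − 27)·753 mod 883) = 27 + 523·845 = 441962.
Check: 441962 mod 523 = 27, 441962 mod 883 = 462. ✓

441962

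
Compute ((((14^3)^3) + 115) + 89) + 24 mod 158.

52

(14)^3 ≡ 58 (mod 158)
(58)^3 ≡ 140 (mod 158)
140 + 115 = 255 ≡ 97 (mod 158)
97 + 89 = 186 ≡ 28 (mod 158)
28 + 24 = 52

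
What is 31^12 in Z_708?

433

12 in binary is 1100, i.e. 12 = 8 + 4.
31^1 ≡ 31 (mod 708)
31^2 ≡ 31^2 = 961 ≡ 253 (mod 708)
31^4 ≡ 253^2 = 64009 ≡ 289 (mod 708)
31^8 ≡ 289^2 = 83521 ≡ 685 (mod 708)
31^12 = 31^8 · 31^4 ≡ 685 · 289 (mod 708).
685 · 289 = 197965 ≡ 433 (mod 708).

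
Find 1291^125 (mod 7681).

4745

Using repeated squaring:
1291^1 ≡ 1291 (mod 7681)
1291^2 ≡ 1291^2 = 1666681 ≡ 7585 (mod 7681)
1291^4 ≡ 7585^2 = 57532225 ≡ 1535 (mod 7681)
1291^8 ≡ 1535^2 = 2356225 ≡ 5839 (mod 7681)
1291^16 ≡ 5839^2 = 34093921 ≡ 5643 (mod 7681)
1291^32 ≡ 5643^2 = 31843449 ≡ 5704 (mod 7681)
1291^64 ≡ 5704^2 = 32535616 ≡ 6581 (mod 7681)
1291^125 = 1291^64 * 1291^32 * 1291^16 * 1291^8 * 1291^4 * 1291^1 ≡ 6581 * 5704 * 5643 * 5839 * 1535 * 1291 (mod 7681).
Accumulate the product:
6581 * 5704 = 37538024 ≡ 977
977 * 5643 = 5513211 ≡ 5934
5934 * 5839 = 34648626 ≡ 7316
7316 * 1535 = 11230060 ≡ 438
438 * 1291 = 565458 ≡ 4745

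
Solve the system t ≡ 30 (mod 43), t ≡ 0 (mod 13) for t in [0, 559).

546

43⁻¹ mod 13: 43*10 ≡ 1 (mod 13), so 43⁻¹ ≡ 10.
t = 30 + 43*((0 − 30)*10 mod 13) = 30 + 43*12 = 546.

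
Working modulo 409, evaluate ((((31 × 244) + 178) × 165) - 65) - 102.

31 × 244 = 7564 ≡ 202 (mod 409)
202 + 178 = 380
380 × 165 = 62700 ≡ 123 (mod 409)
123 - 65 = 58
58 - 102 = -44 ≡ 365 (mod 409)

365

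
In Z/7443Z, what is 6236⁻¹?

By the extended Euclidean algorithm:
7443 = 1·6236 + 1207
6236 = 5·1207 + 201
1207 = 6·201 + 1
201 = 201·1 + 0
gcd(6236, 7443) = 1, so the inverse exists.
Bézout: 1 = 31·7443 − 37·6236.
So 6236⁻¹ ≡ −37 ≡ 7406 (mod 7443).

7406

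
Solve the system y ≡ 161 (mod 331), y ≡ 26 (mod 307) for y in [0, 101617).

331⁻¹ mod 307: 331×64 ≡ 1 (mod 307), so 331⁻¹ ≡ 64.
y = 161 + 331×((26 − 161)×64 mod 307) = 161 + 331×263 = 87214.

87214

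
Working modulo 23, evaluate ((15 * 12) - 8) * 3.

10

15 * 12 = 180 ≡ 19 (mod 23)
19 - 8 = 11
11 * 3 = 33 ≡ 10 (mod 23)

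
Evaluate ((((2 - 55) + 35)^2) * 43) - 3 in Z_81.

2 - 55 = -53 ≡ 28 (mod 81)
28 + 35 = 63
(63)^2 ≡ 0 (mod 81)
0 * 43 = 0
0 - 3 = -3 ≡ 78 (mod 81)

78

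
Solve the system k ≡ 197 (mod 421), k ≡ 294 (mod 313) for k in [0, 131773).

421⁻¹ mod 313: 421·171 ≡ 1 (mod 313), so 421⁻¹ ≡ 171.
k = 197 + 421·((294 − 197)·171 mod 313) = 197 + 421·311 = 131128.

131128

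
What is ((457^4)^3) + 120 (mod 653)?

(457)^4 ≡ 567 (mod 653)
(567)^3 ≡ 619 (mod 653)
619 + 120 = 739 ≡ 86 (mod 653)

86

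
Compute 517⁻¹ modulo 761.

761 = 1×517 + 244
517 = 2×244 + 29
244 = 8×29 + 12
29 = 2×12 + 5
12 = 2×5 + 2
5 = 2×2 + 1
2 = 2×1 + 0
gcd(517, 761) = 1, so the inverse exists.
Back-substitute for 1:
1 = 1×5 − 2×2
  = −2×12 + 5×5
  = 5×29 − 12×12
  = −12×244 + 101×29
  = 101×517 − 214×244
  = −214×761 + 315×517
So 517⁻¹ ≡ 315 (mod 761).

315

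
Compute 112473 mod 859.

803

112473 = 130·859 + 803, so 112473 ≡ 803 (mod 859).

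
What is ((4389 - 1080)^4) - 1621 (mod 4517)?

4389 - 1080 = 3309
(3309)^4 ≡ 2257 (mod 4517)
2257 - 1621 = 636

636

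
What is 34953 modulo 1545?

34953 = 22·1545 + 963, so 34953 ≡ 963 (mod 1545).

963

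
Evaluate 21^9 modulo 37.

36

Using repeated squaring:
21^1 ≡ 21 (mod 37)
21^2 ≡ 21^2 = 441 ≡ 34 (mod 37)
21^4 ≡ 34^2 = 1156 ≡ 9 (mod 37)
21^8 ≡ 9^2 = 81 ≡ 7 (mod 37)
21^9 = 21^8 · 21^1 ≡ 7 · 21 (mod 37).
7 · 21 = 147 ≡ 36 (mod 37).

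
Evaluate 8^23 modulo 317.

107

23 in binary is 10111, i.e. 23 = 16 + 4 + 2 + 1.
8^1 ≡ 8 (mod 317)
8^2 ≡ 8^2 = 64 (mod 317)
8^4 ≡ 64^2 = 4096 ≡ 292 (mod 317)
8^8 ≡ 292^2 = 85264 ≡ 308 (mod 317)
8^16 ≡ 308^2 = 94864 ≡ 81 (mod 317)
8^23 = 8^16 · 8^4 · 8^2 · 8^1 ≡ 81 · 292 · 64 · 8 (mod 317).
Accumulate the product:
81 · 292 = 23652 ≡ 194
194 · 64 = 12416 ≡ 53
53 · 8 = 424 ≡ 107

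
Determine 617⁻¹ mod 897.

362

By the extended Euclidean algorithm:
897 = 1·617 + 280
617 = 2·280 + 57
280 = 4·57 + 52
57 = 1·52 + 5
52 = 10·5 + 2
5 = 2·2 + 1
2 = 2·1 + 0
gcd(617, 897) = 1, so the inverse exists.
Bézout: 1 = −249·897 + 362·617.
So 617⁻¹ ≡ 362 (mod 897).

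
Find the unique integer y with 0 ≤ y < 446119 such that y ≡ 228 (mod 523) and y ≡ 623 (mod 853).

249699

523⁻¹ mod 853: 523×716 ≡ 1 (mod 853), so 523⁻¹ ≡ 716.
y = 228 + 523×((623 − 228)×716 mod 853) = 228 + 523×477 = 249699.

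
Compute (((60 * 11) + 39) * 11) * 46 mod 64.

60 * 11 = 660 ≡ 20 (mod 64)
20 + 39 = 59
59 * 11 = 649 ≡ 9 (mod 64)
9 * 46 = 414 ≡ 30 (mod 64)

30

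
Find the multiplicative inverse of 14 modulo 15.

14

Run the extended Euclidean algorithm:
15 = 1*14 + 1
14 = 14*1 + 0
gcd(14, 15) = 1, so the inverse exists.
Back-substitute for 1:
1 = 1*15 − 1*14
So 14⁻¹ ≡ −1 ≡ 14 (mod 15).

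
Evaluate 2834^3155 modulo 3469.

919

Using repeated squaring:
3155 in binary is 110001010011, i.e. 3155 = 2048 + 1024 + 64 + 16 + 2 + 1.
2834^1 ≡ 2834 (mod 3469)
2834^2 ≡ 2834^2 = 8031556 ≡ 821 (mod 3469)
2834^4 ≡ 821^2 = 674041 ≡ 1055 (mod 3469)
2834^8 ≡ 1055^2 = 1113025 ≡ 2945 (mod 3469)
2834^16 ≡ 2945^2 = 8673025 ≡ 525 (mod 3469)
2834^32 ≡ 525^2 = 275625 ≡ 1574 (mod 3469)
2834^64 ≡ 1574^2 = 2477476 ≡ 610 (mod 3469)
2834^128 ≡ 610^2 = 372100 ≡ 917 (mod 3469)
2834^256 ≡ 917^2 = 840889 ≡ 1391 (mod 3469)
2834^512 ≡ 1391^2 = 1934881 ≡ 2648 (mod 3469)
2834^1024 ≡ 2648^2 = 7011904 ≡ 1055 (mod 3469)
2834^2048 ≡ 1055^2 = 1113025 ≡ 2945 (mod 3469)
2834^3155 = 2834^2048 · 2834^1024 · 2834^64 · 2834^16 · 2834^2 · 2834^1 ≡ 2945 · 1055 · 610 · 525 · 821 · 2834 (mod 3469).
Accumulate the product:
2945 · 1055 = 3106975 ≡ 2220
2220 · 610 = 1354200 ≡ 1290
1290 · 525 = 677250 ≡ 795
795 · 821 = 652695 ≡ 523
523 · 2834 = 1482182 ≡ 919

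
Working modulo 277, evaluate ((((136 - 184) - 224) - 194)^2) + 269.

257

136 - 184 = -48 ≡ 229 (mod 277)
229 - 224 = 5
5 - 194 = -189 ≡ 88 (mod 277)
(88)^2 ≡ 265 (mod 277)
265 + 269 = 534 ≡ 257 (mod 277)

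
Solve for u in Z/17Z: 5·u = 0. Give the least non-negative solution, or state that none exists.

gcd(5, 17) = 1, so a unique solution mod 17 exists.
5⁻¹ ≡ 7 (mod 17).
u ≡ 7·0 ≡ 0 (mod 17).

0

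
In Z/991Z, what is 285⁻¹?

153

Apply the Euclidean algorithm and back-substitute:
991 = 3×285 + 136
285 = 2×136 + 13
136 = 10×13 + 6
13 = 2×6 + 1
6 = 6×1 + 0
gcd(285, 991) = 1, so the inverse exists.
Back-substitute for 1:
1 = 1×13 − 2×6
  = −2×136 + 21×13
  = 21×285 − 44×136
  = −44×991 + 153×285
So 285⁻¹ ≡ 153 (mod 991).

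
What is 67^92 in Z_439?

25

92 in binary is 1011100, i.e. 92 = 64 + 16 + 8 + 4.
67^1 ≡ 67 (mod 439)
67^2 ≡ 67^2 = 4489 ≡ 99 (mod 439)
67^4 ≡ 99^2 = 9801 ≡ 143 (mod 439)
67^8 ≡ 143^2 = 20449 ≡ 255 (mod 439)
67^16 ≡ 255^2 = 65025 ≡ 53 (mod 439)
67^32 ≡ 53^2 = 2809 ≡ 175 (mod 439)
67^64 ≡ 175^2 = 30625 ≡ 334 (mod 439)
67^92 = 67^64 × 67^16 × 67^8 × 67^4 ≡ 334 × 53 × 255 × 143 (mod 439).
Accumulate the product:
334 × 53 = 17702 ≡ 142
142 × 255 = 36210 ≡ 212
212 × 143 = 30316 ≡ 25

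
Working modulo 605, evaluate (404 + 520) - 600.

324

404 + 520 = 924 ≡ 319 (mod 605)
319 - 600 = -281 ≡ 324 (mod 605)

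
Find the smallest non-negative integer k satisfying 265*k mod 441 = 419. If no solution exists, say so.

386

gcd(265, 441) = 1, so a unique solution mod 441 exists.
265⁻¹ ≡ 223 (mod 441).
k ≡ 223*419 ≡ 386 (mod 441).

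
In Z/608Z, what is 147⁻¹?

Run the extended Euclidean algorithm:
608 = 4·147 + 20
147 = 7·20 + 7
20 = 2·7 + 6
7 = 1·6 + 1
6 = 6·1 + 0
gcd(147, 608) = 1, so the inverse exists.
Back-substitute for 1:
1 = 1·7 − 1·6
  = −1·20 + 3·7
  = 3·147 − 22·20
  = −22·608 + 91·147
So 147⁻¹ ≡ 91 (mod 608).

91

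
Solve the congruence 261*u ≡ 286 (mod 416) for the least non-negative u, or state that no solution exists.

390

gcd(261, 416) = 1, so a unique solution mod 416 exists.
261⁻¹ ≡ 365 (mod 416).
u ≡ 365*286 ≡ 390 (mod 416).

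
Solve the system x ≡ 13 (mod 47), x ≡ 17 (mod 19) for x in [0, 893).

47⁻¹ mod 19: 47*17 ≡ 1 (mod 19), so 47⁻¹ ≡ 17.
x = 13 + 47*((17 − 13)*17 mod 19) = 13 + 47*11 = 530.

530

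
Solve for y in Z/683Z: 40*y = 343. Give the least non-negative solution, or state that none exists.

gcd(40, 683) = 1, so a unique solution mod 683 exists.
40⁻¹ ≡ 222 (mod 683).
y ≡ 222*343 ≡ 333 (mod 683).

333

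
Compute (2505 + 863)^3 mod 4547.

3230

2505 + 863 = 3368
(3368)^3 ≡ 3230 (mod 4547)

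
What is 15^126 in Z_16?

Compute successive squares:
126 in binary is 1111110, i.e. 126 = 64 + 32 + 16 + 8 + 4 + 2.
15^1 ≡ 15 (mod 16)
15^2 ≡ 15^2 = 225 ≡ 1 (mod 16)
15^4 ≡ 1^2 = 1 (mod 16)
15^8 ≡ 1^2 = 1 (mod 16)
15^16 ≡ 1^2 = 1 (mod 16)
15^32 ≡ 1^2 = 1 (mod 16)
15^64 ≡ 1^2 = 1 (mod 16)
15^126 = 15^64 × 15^32 × 15^16 × 15^8 × 15^4 × 15^2 ≡ 1 × 1 × 1 × 1 × 1 × 1 (mod 16).
Accumulate the product:
1 × 1 = 1
1 × 1 = 1
1 × 1 = 1
1 × 1 = 1
1 × 1 = 1

1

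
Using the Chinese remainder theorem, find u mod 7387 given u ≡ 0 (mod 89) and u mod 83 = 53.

89⁻¹ mod 83: 89*14 ≡ 1 (mod 83), so 89⁻¹ ≡ 14.
u = 0 + 89*((53 − 0)*14 mod 83) = 0 + 89*78 = 6942.
Check: 6942 mod 89 = 0, 6942 mod 83 = 53. ✓

6942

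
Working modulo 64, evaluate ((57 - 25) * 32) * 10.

0

57 - 25 = 32
32 * 32 = 1024 ≡ 0 (mod 64)
0 * 10 = 0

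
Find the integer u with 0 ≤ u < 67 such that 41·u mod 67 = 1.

Apply the Euclidean algorithm and back-substitute:
67 = 1·41 + 26
41 = 1·26 + 15
26 = 1·15 + 11
15 = 1·11 + 4
11 = 2·4 + 3
4 = 1·3 + 1
3 = 3·1 + 0
gcd(41, 67) = 1, so the inverse exists.
Back-substitute for 1:
1 = 1·4 − 1·3
  = −1·11 + 3·4
  = 3·15 − 4·11
  = −4·26 + 7·15
  = 7·41 − 11·26
  = −11·67 + 18·41
So 41⁻¹ ≡ 18 (mod 67).

18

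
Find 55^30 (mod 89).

88

Compute successive squares:
30 in binary is 11110, i.e. 30 = 16 + 8 + 4 + 2.
55^1 ≡ 55 (mod 89)
55^2 ≡ 55^2 = 3025 ≡ 88 (mod 89)
55^4 ≡ 88^2 = 7744 ≡ 1 (mod 89)
55^8 ≡ 1^2 = 1 (mod 89)
55^16 ≡ 1^2 = 1 (mod 89)
55^30 = 55^16 * 55^8 * 55^4 * 55^2 ≡ 1 * 1 * 1 * 88 (mod 89).
Accumulate the product:
1 * 1 = 1
1 * 1 = 1
1 * 88 = 88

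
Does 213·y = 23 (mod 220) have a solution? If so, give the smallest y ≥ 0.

91

gcd(213, 220) = 1, so a unique solution mod 220 exists.
213⁻¹ ≡ 157 (mod 220).
y ≡ 157·23 ≡ 91 (mod 220).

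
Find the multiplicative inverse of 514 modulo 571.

Apply the Euclidean algorithm and back-substitute:
571 = 1·514 + 57
514 = 9·57 + 1
57 = 57·1 + 0
gcd(514, 571) = 1, so the inverse exists.
Back-substitute for 1:
1 = 1·514 − 9·57
  = −9·571 + 10·514
So 514⁻¹ ≡ 10 (mod 571).

10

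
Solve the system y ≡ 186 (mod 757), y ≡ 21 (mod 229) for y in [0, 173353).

10784

757⁻¹ mod 229: 757·36 ≡ 1 (mod 229), so 757⁻¹ ≡ 36.
y = 186 + 757·((21 − 186)·36 mod 229) = 186 + 757·14 = 10784.
Check: 10784 mod 757 = 186, 10784 mod 229 = 21. ✓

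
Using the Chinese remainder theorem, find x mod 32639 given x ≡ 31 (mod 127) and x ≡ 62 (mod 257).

127⁻¹ mod 257: 127*85 ≡ 1 (mod 257), so 127⁻¹ ≡ 85.
x = 31 + 127*((62 − 31)*85 mod 257) = 31 + 127*65 = 8286.

8286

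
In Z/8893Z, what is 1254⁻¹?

7269

8893 = 7×1254 + 115
1254 = 10×115 + 104
115 = 1×104 + 11
104 = 9×11 + 5
11 = 2×5 + 1
5 = 5×1 + 0
gcd(1254, 8893) = 1, so the inverse exists.
Back-substitute for 1:
1 = 1×11 − 2×5
  = −2×104 + 19×11
  = 19×115 − 21×104
  = −21×1254 + 229×115
  = 229×8893 − 1624×1254
So 1254⁻¹ ≡ −1624 ≡ 7269 (mod 8893).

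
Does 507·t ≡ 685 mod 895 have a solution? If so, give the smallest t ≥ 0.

gcd(507, 895) = 1, so a unique solution mod 895 exists.
507⁻¹ ≡ 173 (mod 895).
t ≡ 173·685 ≡ 365 (mod 895).

365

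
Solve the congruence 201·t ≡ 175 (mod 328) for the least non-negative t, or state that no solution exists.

151

gcd(201, 328) = 1, so a unique solution mod 328 exists.
201⁻¹ ≡ 297 (mod 328).
t ≡ 297·175 ≡ 151 (mod 328).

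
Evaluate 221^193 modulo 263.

193 in binary is 11000001, i.e. 193 = 128 + 64 + 1.
221^1 ≡ 221 (mod 263)
221^2 ≡ 221^2 = 48841 ≡ 186 (mod 263)
221^4 ≡ 186^2 = 34596 ≡ 143 (mod 263)
221^8 ≡ 143^2 = 20449 ≡ 198 (mod 263)
221^16 ≡ 198^2 = 39204 ≡ 17 (mod 263)
221^32 ≡ 17^2 = 289 ≡ 26 (mod 263)
221^64 ≡ 26^2 = 676 ≡ 150 (mod 263)
221^128 ≡ 150^2 = 22500 ≡ 145 (mod 263)
221^193 = 221^128 × 221^64 × 221^1 ≡ 145 × 150 × 221 (mod 263).
Accumulate the product:
145 × 150 = 21750 ≡ 184
184 × 221 = 40664 ≡ 162

162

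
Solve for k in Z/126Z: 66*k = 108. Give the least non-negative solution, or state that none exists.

gcd(66, 126) = 6, and 6 | 108, so solutions exist.
Divide through by 6: 11*k ≡ 18 (mod 21).
11⁻¹ ≡ 2 (mod 21).
k ≡ 2*18 ≡ 15 (mod 21).
The smallest non-negative solution is k = 15.

15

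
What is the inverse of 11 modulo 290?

211

290 = 26*11 + 4
11 = 2*4 + 3
4 = 1*3 + 1
3 = 3*1 + 0
gcd(11, 290) = 1, so the inverse exists.
Back-substitute for 1:
1 = 1*4 − 1*3
  = −1*11 + 3*4
  = 3*290 − 79*11
So 11⁻¹ ≡ −79 ≡ 211 (mod 290).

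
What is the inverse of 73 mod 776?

776 = 10×73 + 46
73 = 1×46 + 27
46 = 1×27 + 19
27 = 1×19 + 8
19 = 2×8 + 3
8 = 2×3 + 2
3 = 1×2 + 1
2 = 2×1 + 0
gcd(73, 776) = 1, so the inverse exists.
Back-substitute for 1:
1 = 1×3 − 1×2
  = −1×8 + 3×3
  = 3×19 − 7×8
  = −7×27 + 10×19
  = 10×46 − 17×27
  = −17×73 + 27×46
  = 27×776 − 287×73
So 73⁻¹ ≡ −287 ≡ 489 (mod 776).

489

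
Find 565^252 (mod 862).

227

565^1 ≡ 565 (mod 862)
565^2 ≡ 565^2 = 319225 ≡ 285 (mod 862)
565^4 ≡ 285^2 = 81225 ≡ 197 (mod 862)
565^8 ≡ 197^2 = 38809 ≡ 19 (mod 862)
565^16 ≡ 19^2 = 361 (mod 862)
565^32 ≡ 361^2 = 130321 ≡ 159 (mod 862)
565^64 ≡ 159^2 = 25281 ≡ 283 (mod 862)
565^128 ≡ 283^2 = 80089 ≡ 785 (mod 862)
565^252 = 565^128 · 565^64 · 565^32 · 565^16 · 565^8 · 565^4 ≡ 785 · 283 · 159 · 361 · 19 · 197 (mod 862).
Accumulate the product:
785 · 283 = 222155 ≡ 621
621 · 159 = 98739 ≡ 471
471 · 361 = 170031 ≡ 217
217 · 19 = 4123 ≡ 675
675 · 197 = 132975 ≡ 227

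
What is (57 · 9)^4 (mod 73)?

16

57 · 9 = 513 ≡ 2 (mod 73)
(2)^4 ≡ 16 (mod 73)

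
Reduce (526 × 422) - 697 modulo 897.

613

526 × 422 = 221972 ≡ 413 (mod 897)
413 - 697 = -284 ≡ 613 (mod 897)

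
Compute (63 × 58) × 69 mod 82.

63 × 58 = 3654 ≡ 46 (mod 82)
46 × 69 = 3174 ≡ 58 (mod 82)

58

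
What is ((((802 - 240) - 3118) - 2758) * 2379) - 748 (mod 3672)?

802 - 240 = 562
562 - 3118 = -2556 ≡ 1116 (mod 3672)
1116 - 2758 = -1642 ≡ 2030 (mod 3672)
2030 * 2379 = 4829370 ≡ 690 (mod 3672)
690 - 748 = -58 ≡ 3614 (mod 3672)

3614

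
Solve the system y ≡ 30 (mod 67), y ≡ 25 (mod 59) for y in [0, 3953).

3447

67⁻¹ mod 59: 67×37 ≡ 1 (mod 59), so 67⁻¹ ≡ 37.
y = 30 + 67×((25 − 30)×37 mod 59) = 30 + 67×51 = 3447.
Check: 3447 mod 67 = 30, 3447 mod 59 = 25. ✓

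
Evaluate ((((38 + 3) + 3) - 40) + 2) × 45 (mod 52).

10

38 + 3 = 41
41 + 3 = 44
44 - 40 = 4
4 + 2 = 6
6 × 45 = 270 ≡ 10 (mod 52)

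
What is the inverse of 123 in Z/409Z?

409 = 3×123 + 40
123 = 3×40 + 3
40 = 13×3 + 1
3 = 3×1 + 0
gcd(123, 409) = 1, so the inverse exists.
Back-substitute for 1:
1 = 1×40 − 13×3
  = −13×123 + 40×40
  = 40×409 − 133×123
So 123⁻¹ ≡ −133 ≡ 276 (mod 409).

276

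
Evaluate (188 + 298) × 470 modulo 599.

188 + 298 = 486
486 × 470 = 228420 ≡ 201 (mod 599)

201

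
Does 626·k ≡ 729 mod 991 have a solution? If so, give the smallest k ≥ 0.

gcd(626, 991) = 1, so a unique solution mod 991 exists.
626⁻¹ ≡ 505 (mod 991).
k ≡ 505·729 ≡ 484 (mod 991).

484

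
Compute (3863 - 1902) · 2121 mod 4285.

3863 - 1902 = 1961
1961 · 2121 = 4159281 ≡ 2831 (mod 4285)

2831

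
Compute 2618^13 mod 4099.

3330

13 in binary is 1101, i.e. 13 = 8 + 4 + 1.
2618^1 ≡ 2618 (mod 4099)
2618^2 ≡ 2618^2 = 6853924 ≡ 396 (mod 4099)
2618^4 ≡ 396^2 = 156816 ≡ 1054 (mod 4099)
2618^8 ≡ 1054^2 = 1110916 ≡ 87 (mod 4099)
2618^13 = 2618^8 * 2618^4 * 2618^1 ≡ 87 * 1054 * 2618 (mod 4099).
Accumulate the product:
87 * 1054 = 91698 ≡ 1520
1520 * 2618 = 3979360 ≡ 3330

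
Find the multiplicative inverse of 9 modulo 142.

142 = 15×9 + 7
9 = 1×7 + 2
7 = 3×2 + 1
2 = 2×1 + 0
gcd(9, 142) = 1, so the inverse exists.
Bézout: 1 = 4×142 − 63×9.
So 9⁻¹ ≡ −63 ≡ 79 (mod 142).

79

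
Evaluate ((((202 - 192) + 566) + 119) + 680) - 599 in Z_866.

776

202 - 192 = 10
10 + 566 = 576
576 + 119 = 695
695 + 680 = 1375 ≡ 509 (mod 866)
509 - 599 = -90 ≡ 776 (mod 866)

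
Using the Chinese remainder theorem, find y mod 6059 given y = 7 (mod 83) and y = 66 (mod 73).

4738

83⁻¹ mod 73: 83*22 ≡ 1 (mod 73), so 83⁻¹ ≡ 22.
y = 7 + 83*((66 − 7)*22 mod 73) = 7 + 83*57 = 4738.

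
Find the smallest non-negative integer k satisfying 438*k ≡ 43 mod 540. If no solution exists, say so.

no solution

gcd(438, 540) = 6, and 6 does not divide 43.
So the congruence has no solution.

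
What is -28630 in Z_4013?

3474

-28630 = -8×4013 + 3474, so -28630 ≡ 3474 (mod 4013).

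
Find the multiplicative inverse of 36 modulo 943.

131

Run the extended Euclidean algorithm:
943 = 26×36 + 7
36 = 5×7 + 1
7 = 7×1 + 0
gcd(36, 943) = 1, so the inverse exists.
Bézout: 1 = −5×943 + 131×36.
So 36⁻¹ ≡ 131 (mod 943).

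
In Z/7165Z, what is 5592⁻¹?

7165 = 1*5592 + 1573
5592 = 3*1573 + 873
1573 = 1*873 + 700
873 = 1*700 + 173
700 = 4*173 + 8
173 = 21*8 + 5
8 = 1*5 + 3
5 = 1*3 + 2
3 = 1*2 + 1
2 = 2*1 + 0
gcd(5592, 7165) = 1, so the inverse exists.
Back-substitute for 1:
1 = 1*3 − 1*2
  = −1*5 + 2*3
  = 2*8 − 3*5
  = −3*173 + 65*8
  = 65*700 − 263*173
  = −263*873 + 328*700
  = 328*1573 − 591*873
  = −591*5592 + 2101*1573
  = 2101*7165 − 2692*5592
So 5592⁻¹ ≡ −2692 ≡ 4473 (mod 7165).

4473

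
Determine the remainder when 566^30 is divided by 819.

64

30 in binary is 11110, i.e. 30 = 16 + 8 + 4 + 2.
566^1 ≡ 566 (mod 819)
566^2 ≡ 566^2 = 320356 ≡ 127 (mod 819)
566^4 ≡ 127^2 = 16129 ≡ 568 (mod 819)
566^8 ≡ 568^2 = 322624 ≡ 757 (mod 819)
566^16 ≡ 757^2 = 573049 ≡ 568 (mod 819)
566^30 = 566^16 × 566^8 × 566^4 × 566^2 ≡ 568 × 757 × 568 × 127 (mod 819).
Accumulate the product:
568 × 757 = 429976 ≡ 1
1 × 568 = 568
568 × 127 = 72136 ≡ 64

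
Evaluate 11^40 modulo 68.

33

40 in binary is 101000, i.e. 40 = 32 + 8.
11^1 ≡ 11 (mod 68)
11^2 ≡ 11^2 = 121 ≡ 53 (mod 68)
11^4 ≡ 53^2 = 2809 ≡ 21 (mod 68)
11^8 ≡ 21^2 = 441 ≡ 33 (mod 68)
11^16 ≡ 33^2 = 1089 ≡ 1 (mod 68)
11^32 ≡ 1^2 = 1 (mod 68)
11^40 = 11^32 * 11^8 ≡ 1 * 33 (mod 68).
1 * 33 = 33 ≡ 33 (mod 68).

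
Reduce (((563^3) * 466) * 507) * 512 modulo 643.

514

(563)^3 ≡ 471 (mod 643)
471 * 466 = 219486 ≡ 223 (mod 643)
223 * 507 = 113061 ≡ 536 (mod 643)
536 * 512 = 274432 ≡ 514 (mod 643)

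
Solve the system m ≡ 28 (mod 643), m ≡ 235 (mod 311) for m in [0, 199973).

149204

643⁻¹ mod 311: 643*237 ≡ 1 (mod 311), so 643⁻¹ ≡ 237.
m = 28 + 643*((235 − 28)*237 mod 311) = 28 + 643*232 = 149204.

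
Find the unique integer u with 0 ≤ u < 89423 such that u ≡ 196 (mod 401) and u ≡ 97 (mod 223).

54732

401⁻¹ mod 223: 401*109 ≡ 1 (mod 223), so 401⁻¹ ≡ 109.
u = 196 + 401*((97 − 196)*109 mod 223) = 196 + 401*136 = 54732.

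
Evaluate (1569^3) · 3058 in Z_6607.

(1569)^3 ≡ 4560 (mod 6607)
4560 · 3058 = 13944480 ≡ 3710 (mod 6607)

3710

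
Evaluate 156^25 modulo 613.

317

By square-and-multiply:
25 in binary is 11001, i.e. 25 = 16 + 8 + 1.
156^1 ≡ 156 (mod 613)
156^2 ≡ 156^2 = 24336 ≡ 429 (mod 613)
156^4 ≡ 429^2 = 184041 ≡ 141 (mod 613)
156^8 ≡ 141^2 = 19881 ≡ 265 (mod 613)
156^16 ≡ 265^2 = 70225 ≡ 343 (mod 613)
156^25 = 156^16 * 156^8 * 156^1 ≡ 343 * 265 * 156 (mod 613).
Accumulate the product:
343 * 265 = 90895 ≡ 171
171 * 156 = 26676 ≡ 317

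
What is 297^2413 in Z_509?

208

2413 in binary is 100101101101, i.e. 2413 = 2048 + 256 + 64 + 32 + 8 + 4 + 1.
297^1 ≡ 297 (mod 509)
297^2 ≡ 297^2 = 88209 ≡ 152 (mod 509)
297^4 ≡ 152^2 = 23104 ≡ 199 (mod 509)
297^8 ≡ 199^2 = 39601 ≡ 408 (mod 509)
297^16 ≡ 408^2 = 166464 ≡ 21 (mod 509)
297^32 ≡ 21^2 = 441 (mod 509)
297^64 ≡ 441^2 = 194481 ≡ 43 (mod 509)
297^128 ≡ 43^2 = 1849 ≡ 322 (mod 509)
297^256 ≡ 322^2 = 103684 ≡ 357 (mod 509)
297^512 ≡ 357^2 = 127449 ≡ 199 (mod 509)
297^1024 ≡ 199^2 = 39601 ≡ 408 (mod 509)
297^2048 ≡ 408^2 = 166464 ≡ 21 (mod 509)
297^2413 = 297^2048 × 297^256 × 297^64 × 297^32 × 297^8 × 297^4 × 297^1 ≡ 21 × 357 × 43 × 441 × 408 × 199 × 297 (mod 509).
Accumulate the product:
21 × 357 = 7497 ≡ 371
371 × 43 = 15953 ≡ 174
174 × 441 = 76734 ≡ 384
384 × 408 = 156672 ≡ 409
409 × 199 = 81391 ≡ 460
460 × 297 = 136620 ≡ 208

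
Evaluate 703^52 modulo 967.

Using repeated squaring:
703^1 ≡ 703 (mod 967)
703^2 ≡ 703^2 = 494209 ≡ 72 (mod 967)
703^4 ≡ 72^2 = 5184 ≡ 349 (mod 967)
703^8 ≡ 349^2 = 121801 ≡ 926 (mod 967)
703^16 ≡ 926^2 = 857476 ≡ 714 (mod 967)
703^32 ≡ 714^2 = 509796 ≡ 187 (mod 967)
703^52 = 703^32 × 703^16 × 703^4 ≡ 187 × 714 × 349 (mod 967).
Accumulate the product:
187 × 714 = 133518 ≡ 72
72 × 349 = 25128 ≡ 953

953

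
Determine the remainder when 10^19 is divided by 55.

19 in binary is 10011, i.e. 19 = 16 + 2 + 1.
10^1 ≡ 10 (mod 55)
10^2 ≡ 10^2 = 100 ≡ 45 (mod 55)
10^4 ≡ 45^2 = 2025 ≡ 45 (mod 55)
10^8 ≡ 45^2 = 2025 ≡ 45 (mod 55)
10^16 ≡ 45^2 = 2025 ≡ 45 (mod 55)
10^19 = 10^16 * 10^2 * 10^1 ≡ 45 * 45 * 10 (mod 55).
Accumulate the product:
45 * 45 = 2025 ≡ 45
45 * 10 = 450 ≡ 10

10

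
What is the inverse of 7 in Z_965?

138

By the extended Euclidean algorithm:
965 = 137×7 + 6
7 = 1×6 + 1
6 = 6×1 + 0
gcd(7, 965) = 1, so the inverse exists.
Bézout: 1 = −1×965 + 138×7.
So 7⁻¹ ≡ 138 (mod 965).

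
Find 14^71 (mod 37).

Compute successive squares:
71 in binary is 1000111, i.e. 71 = 64 + 4 + 2 + 1.
14^1 ≡ 14 (mod 37)
14^2 ≡ 14^2 = 196 ≡ 11 (mod 37)
14^4 ≡ 11^2 = 121 ≡ 10 (mod 37)
14^8 ≡ 10^2 = 100 ≡ 26 (mod 37)
14^16 ≡ 26^2 = 676 ≡ 10 (mod 37)
14^32 ≡ 10^2 = 100 ≡ 26 (mod 37)
14^64 ≡ 26^2 = 676 ≡ 10 (mod 37)
14^71 = 14^64 · 14^4 · 14^2 · 14^1 ≡ 10 · 10 · 11 · 14 (mod 37).
Accumulate the product:
10 · 10 = 100 ≡ 26
26 · 11 = 286 ≡ 27
27 · 14 = 378 ≡ 8

8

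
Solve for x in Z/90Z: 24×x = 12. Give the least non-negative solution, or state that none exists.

gcd(24, 90) = 6, and 6 | 12, so solutions exist.
Divide through by 6: 4×x mod 15 = 2.
4⁻¹ ≡ 4 (mod 15).
x ≡ 4×2 ≡ 8 (mod 15).
The smallest non-negative solution is x = 8.

8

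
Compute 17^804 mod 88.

Using repeated squaring:
804 in binary is 1100100100, i.e. 804 = 512 + 256 + 32 + 4.
17^1 ≡ 17 (mod 88)
17^2 ≡ 17^2 = 289 ≡ 25 (mod 88)
17^4 ≡ 25^2 = 625 ≡ 9 (mod 88)
17^8 ≡ 9^2 = 81 (mod 88)
17^16 ≡ 81^2 = 6561 ≡ 49 (mod 88)
17^32 ≡ 49^2 = 2401 ≡ 25 (mod 88)
17^64 ≡ 25^2 = 625 ≡ 9 (mod 88)
17^128 ≡ 9^2 = 81 (mod 88)
17^256 ≡ 81^2 = 6561 ≡ 49 (mod 88)
17^512 ≡ 49^2 = 2401 ≡ 25 (mod 88)
17^804 = 17^512 × 17^256 × 17^32 × 17^4 ≡ 25 × 49 × 25 × 9 (mod 88).
Accumulate the product:
25 × 49 = 1225 ≡ 81
81 × 25 = 2025 ≡ 1
1 × 9 = 9

9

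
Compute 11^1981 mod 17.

By square-and-multiply:
1981 in binary is 11110111101, i.e. 1981 = 1024 + 512 + 256 + 128 + 32 + 16 + 8 + 4 + 1.
11^1 ≡ 11 (mod 17)
11^2 ≡ 11^2 = 121 ≡ 2 (mod 17)
11^4 ≡ 2^2 = 4 (mod 17)
11^8 ≡ 4^2 = 16 (mod 17)
11^16 ≡ 16^2 = 256 ≡ 1 (mod 17)
11^32 ≡ 1^2 = 1 (mod 17)
11^64 ≡ 1^2 = 1 (mod 17)
11^128 ≡ 1^2 = 1 (mod 17)
11^256 ≡ 1^2 = 1 (mod 17)
11^512 ≡ 1^2 = 1 (mod 17)
11^1024 ≡ 1^2 = 1 (mod 17)
11^1981 = 11^1024 × 11^512 × 11^256 × 11^128 × 11^32 × 11^16 × 11^8 × 11^4 × 11^1 ≡ 1 × 1 × 1 × 1 × 1 × 1 × 16 × 4 × 11 (mod 17).
Accumulate the product:
1 × 1 = 1
1 × 1 = 1
1 × 1 = 1
1 × 1 = 1
1 × 1 = 1
1 × 16 = 16
16 × 4 = 64 ≡ 13
13 × 11 = 143 ≡ 7

7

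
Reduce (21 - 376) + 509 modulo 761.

21 - 376 = -355 ≡ 406 (mod 761)
406 + 509 = 915 ≡ 154 (mod 761)

154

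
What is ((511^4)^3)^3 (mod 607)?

573

(511)^4 ≡ 181 (mod 607)
(181)^3 ≡ 565 (mod 607)
(565)^3 ≡ 573 (mod 607)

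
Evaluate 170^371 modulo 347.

Compute successive squares:
170^1 ≡ 170 (mod 347)
170^2 ≡ 170^2 = 28900 ≡ 99 (mod 347)
170^4 ≡ 99^2 = 9801 ≡ 85 (mod 347)
170^8 ≡ 85^2 = 7225 ≡ 285 (mod 347)
170^16 ≡ 285^2 = 81225 ≡ 27 (mod 347)
170^32 ≡ 27^2 = 729 ≡ 35 (mod 347)
170^64 ≡ 35^2 = 1225 ≡ 184 (mod 347)
170^128 ≡ 184^2 = 33856 ≡ 197 (mod 347)
170^256 ≡ 197^2 = 38809 ≡ 292 (mod 347)
170^371 = 170^256 × 170^64 × 170^32 × 170^16 × 170^2 × 170^1 ≡ 292 × 184 × 35 × 27 × 99 × 170 (mod 347).
Accumulate the product:
292 × 184 = 53728 ≡ 290
290 × 35 = 10150 ≡ 87
87 × 27 = 2349 ≡ 267
267 × 99 = 26433 ≡ 61
61 × 170 = 10370 ≡ 307

307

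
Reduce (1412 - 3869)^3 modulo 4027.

1412 - 3869 = -2457 ≡ 1570 (mod 4027)
(1570)^3 ≡ 2378 (mod 4027)

2378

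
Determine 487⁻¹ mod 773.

100

Run the extended Euclidean algorithm:
773 = 1*487 + 286
487 = 1*286 + 201
286 = 1*201 + 85
201 = 2*85 + 31
85 = 2*31 + 23
31 = 1*23 + 8
23 = 2*8 + 7
8 = 1*7 + 1
7 = 7*1 + 0
gcd(487, 773) = 1, so the inverse exists.
Back-substitute for 1:
1 = 1*8 − 1*7
  = −1*23 + 3*8
  = 3*31 − 4*23
  = −4*85 + 11*31
  = 11*201 − 26*85
  = −26*286 + 37*201
  = 37*487 − 63*286
  = −63*773 + 100*487
So 487⁻¹ ≡ 100 (mod 773).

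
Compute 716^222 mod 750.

Compute successive squares:
222 in binary is 11011110, i.e. 222 = 128 + 64 + 16 + 8 + 4 + 2.
716^1 ≡ 716 (mod 750)
716^2 ≡ 716^2 = 512656 ≡ 406 (mod 750)
716^4 ≡ 406^2 = 164836 ≡ 586 (mod 750)
716^8 ≡ 586^2 = 343396 ≡ 646 (mod 750)
716^16 ≡ 646^2 = 417316 ≡ 316 (mod 750)
716^32 ≡ 316^2 = 99856 ≡ 106 (mod 750)
716^64 ≡ 106^2 = 11236 ≡ 736 (mod 750)
716^128 ≡ 736^2 = 541696 ≡ 196 (mod 750)
716^222 = 716^128 × 716^64 × 716^16 × 716^8 × 716^4 × 716^2 ≡ 196 × 736 × 316 × 646 × 586 × 406 (mod 750).
Accumulate the product:
196 × 736 = 144256 ≡ 256
256 × 316 = 80896 ≡ 646
646 × 646 = 417316 ≡ 316
316 × 586 = 185176 ≡ 676
676 × 406 = 274456 ≡ 706

706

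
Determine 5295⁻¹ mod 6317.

2800

6317 = 1×5295 + 1022
5295 = 5×1022 + 185
1022 = 5×185 + 97
185 = 1×97 + 88
97 = 1×88 + 9
88 = 9×9 + 7
9 = 1×7 + 2
7 = 3×2 + 1
2 = 2×1 + 0
gcd(5295, 6317) = 1, so the inverse exists.
Back-substitute for 1:
1 = 1×7 − 3×2
  = −3×9 + 4×7
  = 4×88 − 39×9
  = −39×97 + 43×88
  = 43×185 − 82×97
  = −82×1022 + 453×185
  = 453×5295 − 2347×1022
  = −2347×6317 + 2800×5295
So 5295⁻¹ ≡ 2800 (mod 6317).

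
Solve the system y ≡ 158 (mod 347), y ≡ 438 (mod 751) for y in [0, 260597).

347⁻¹ mod 751: 347*303 ≡ 1 (mod 751), so 347⁻¹ ≡ 303.
y = 158 + 347*((438 − 158)*303 mod 751) = 158 + 347*728 = 252774.

252774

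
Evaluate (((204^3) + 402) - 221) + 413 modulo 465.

(204)^3 ≡ 159 (mod 465)
159 + 402 = 561 ≡ 96 (mod 465)
96 - 221 = -125 ≡ 340 (mod 465)
340 + 413 = 753 ≡ 288 (mod 465)

288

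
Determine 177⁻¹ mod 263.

Run the extended Euclidean algorithm:
263 = 1×177 + 86
177 = 2×86 + 5
86 = 17×5 + 1
5 = 5×1 + 0
gcd(177, 263) = 1, so the inverse exists.
Back-substitute for 1:
1 = 1×86 − 17×5
  = −17×177 + 35×86
  = 35×263 − 52×177
So 177⁻¹ ≡ −52 ≡ 211 (mod 263).

211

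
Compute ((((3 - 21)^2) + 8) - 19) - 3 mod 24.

22

3 - 21 = -18 ≡ 6 (mod 24)
(6)^2 ≡ 12 (mod 24)
12 + 8 = 20
20 - 19 = 1
1 - 3 = -2 ≡ 22 (mod 24)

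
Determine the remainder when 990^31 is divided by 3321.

By square-and-multiply:
990^1 ≡ 990 (mod 3321)
990^2 ≡ 990^2 = 980100 ≡ 405 (mod 3321)
990^4 ≡ 405^2 = 164025 ≡ 1296 (mod 3321)
990^8 ≡ 1296^2 = 1679616 ≡ 2511 (mod 3321)
990^16 ≡ 2511^2 = 6305121 ≡ 1863 (mod 3321)
990^31 = 990^16 × 990^8 × 990^4 × 990^2 × 990^1 ≡ 1863 × 2511 × 1296 × 405 × 990 (mod 3321).
Accumulate the product:
1863 × 2511 = 4677993 ≡ 2025
2025 × 1296 = 2624400 ≡ 810
810 × 405 = 328050 ≡ 2592
2592 × 990 = 2566080 ≡ 2268

2268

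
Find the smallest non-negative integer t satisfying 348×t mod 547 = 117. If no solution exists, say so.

gcd(348, 547) = 1, so a unique solution mod 547 exists.
348⁻¹ ≡ 536 (mod 547).
t ≡ 536×117 ≡ 354 (mod 547).

354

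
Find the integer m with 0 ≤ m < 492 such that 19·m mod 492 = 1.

259

492 = 25×19 + 17
19 = 1×17 + 2
17 = 8×2 + 1
2 = 2×1 + 0
gcd(19, 492) = 1, so the inverse exists.
Back-substitute for 1:
1 = 1×17 − 8×2
  = −8×19 + 9×17
  = 9×492 − 233×19
So 19⁻¹ ≡ −233 ≡ 259 (mod 492).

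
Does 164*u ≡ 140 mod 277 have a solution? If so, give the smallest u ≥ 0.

163

gcd(164, 277) = 1, so a unique solution mod 277 exists.
164⁻¹ ≡ 201 (mod 277).
u ≡ 201*140 ≡ 163 (mod 277).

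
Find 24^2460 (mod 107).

52

24^1 ≡ 24 (mod 107)
24^2 ≡ 24^2 = 576 ≡ 41 (mod 107)
24^4 ≡ 41^2 = 1681 ≡ 76 (mod 107)
24^8 ≡ 76^2 = 5776 ≡ 105 (mod 107)
24^16 ≡ 105^2 = 11025 ≡ 4 (mod 107)
24^32 ≡ 4^2 = 16 (mod 107)
24^64 ≡ 16^2 = 256 ≡ 42 (mod 107)
24^128 ≡ 42^2 = 1764 ≡ 52 (mod 107)
24^256 ≡ 52^2 = 2704 ≡ 29 (mod 107)
24^512 ≡ 29^2 = 841 ≡ 92 (mod 107)
24^1024 ≡ 92^2 = 8464 ≡ 11 (mod 107)
24^2048 ≡ 11^2 = 121 ≡ 14 (mod 107)
24^2460 = 24^2048 * 24^256 * 24^128 * 24^16 * 24^8 * 24^4 ≡ 14 * 29 * 52 * 4 * 105 * 76 (mod 107).
Accumulate the product:
14 * 29 = 406 ≡ 85
85 * 52 = 4420 ≡ 33
33 * 4 = 132 ≡ 25
25 * 105 = 2625 ≡ 57
57 * 76 = 4332 ≡ 52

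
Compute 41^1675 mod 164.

1675 in binary is 11010001011, i.e. 1675 = 1024 + 512 + 128 + 8 + 2 + 1.
41^1 ≡ 41 (mod 164)
41^2 ≡ 41^2 = 1681 ≡ 41 (mod 164)
41^4 ≡ 41^2 = 1681 ≡ 41 (mod 164)
41^8 ≡ 41^2 = 1681 ≡ 41 (mod 164)
41^16 ≡ 41^2 = 1681 ≡ 41 (mod 164)
41^32 ≡ 41^2 = 1681 ≡ 41 (mod 164)
41^64 ≡ 41^2 = 1681 ≡ 41 (mod 164)
41^128 ≡ 41^2 = 1681 ≡ 41 (mod 164)
41^256 ≡ 41^2 = 1681 ≡ 41 (mod 164)
41^512 ≡ 41^2 = 1681 ≡ 41 (mod 164)
41^1024 ≡ 41^2 = 1681 ≡ 41 (mod 164)
41^1675 = 41^1024 * 41^512 * 41^128 * 41^8 * 41^2 * 41^1 ≡ 41 * 41 * 41 * 41 * 41 * 41 (mod 164).
Accumulate the product:
41 * 41 = 1681 ≡ 41
41 * 41 = 1681 ≡ 41
41 * 41 = 1681 ≡ 41
41 * 41 = 1681 ≡ 41
41 * 41 = 1681 ≡ 41

41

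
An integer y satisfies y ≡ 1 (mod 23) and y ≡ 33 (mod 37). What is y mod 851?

23⁻¹ mod 37: 23·29 ≡ 1 (mod 37), so 23⁻¹ ≡ 29.
y = 1 + 23·((33 − 1)·29 mod 37) = 1 + 23·3 = 70.
Check: 70 mod 23 = 1, 70 mod 37 = 33. ✓

70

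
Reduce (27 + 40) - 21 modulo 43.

3

27 + 40 = 67 ≡ 24 (mod 43)
24 - 21 = 3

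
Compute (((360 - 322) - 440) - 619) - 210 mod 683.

360 - 322 = 38
38 - 440 = -402 ≡ 281 (mod 683)
281 - 619 = -338 ≡ 345 (mod 683)
345 - 210 = 135

135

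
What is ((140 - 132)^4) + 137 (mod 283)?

271

140 - 132 = 8
(8)^4 ≡ 134 (mod 283)
134 + 137 = 271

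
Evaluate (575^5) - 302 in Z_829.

462

(575)^5 ≡ 764 (mod 829)
764 - 302 = 462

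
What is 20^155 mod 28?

20

155 in binary is 10011011, i.e. 155 = 128 + 16 + 8 + 2 + 1.
20^1 ≡ 20 (mod 28)
20^2 ≡ 20^2 = 400 ≡ 8 (mod 28)
20^4 ≡ 8^2 = 64 ≡ 8 (mod 28)
20^8 ≡ 8^2 = 64 ≡ 8 (mod 28)
20^16 ≡ 8^2 = 64 ≡ 8 (mod 28)
20^32 ≡ 8^2 = 64 ≡ 8 (mod 28)
20^64 ≡ 8^2 = 64 ≡ 8 (mod 28)
20^128 ≡ 8^2 = 64 ≡ 8 (mod 28)
20^155 = 20^128 * 20^16 * 20^8 * 20^2 * 20^1 ≡ 8 * 8 * 8 * 8 * 20 (mod 28).
Accumulate the product:
8 * 8 = 64 ≡ 8
8 * 8 = 64 ≡ 8
8 * 8 = 64 ≡ 8
8 * 20 = 160 ≡ 20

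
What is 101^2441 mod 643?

Compute successive squares:
101^1 ≡ 101 (mod 643)
101^2 ≡ 101^2 = 10201 ≡ 556 (mod 643)
101^4 ≡ 556^2 = 309136 ≡ 496 (mod 643)
101^8 ≡ 496^2 = 246016 ≡ 390 (mod 643)
101^16 ≡ 390^2 = 152100 ≡ 352 (mod 643)
101^32 ≡ 352^2 = 123904 ≡ 448 (mod 643)
101^64 ≡ 448^2 = 200704 ≡ 88 (mod 643)
101^128 ≡ 88^2 = 7744 ≡ 28 (mod 643)
101^256 ≡ 28^2 = 784 ≡ 141 (mod 643)
101^512 ≡ 141^2 = 19881 ≡ 591 (mod 643)
101^1024 ≡ 591^2 = 349281 ≡ 132 (mod 643)
101^2048 ≡ 132^2 = 17424 ≡ 63 (mod 643)
101^2441 = 101^2048 · 101^256 · 101^128 · 101^8 · 101^1 ≡ 63 · 141 · 28 · 390 · 101 (mod 643).
Accumulate the product:
63 · 141 = 8883 ≡ 524
524 · 28 = 14672 ≡ 526
526 · 390 = 205140 ≡ 23
23 · 101 = 2323 ≡ 394

394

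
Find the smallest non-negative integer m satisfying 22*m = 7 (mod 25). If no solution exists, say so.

gcd(22, 25) = 1, so a unique solution mod 25 exists.
22⁻¹ ≡ 8 (mod 25).
m ≡ 8*7 ≡ 6 (mod 25).

6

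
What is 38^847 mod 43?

847 in binary is 1101001111, i.e. 847 = 512 + 256 + 64 + 8 + 4 + 2 + 1.
38^1 ≡ 38 (mod 43)
38^2 ≡ 38^2 = 1444 ≡ 25 (mod 43)
38^4 ≡ 25^2 = 625 ≡ 23 (mod 43)
38^8 ≡ 23^2 = 529 ≡ 13 (mod 43)
38^16 ≡ 13^2 = 169 ≡ 40 (mod 43)
38^32 ≡ 40^2 = 1600 ≡ 9 (mod 43)
38^64 ≡ 9^2 = 81 ≡ 38 (mod 43)
38^128 ≡ 38^2 = 1444 ≡ 25 (mod 43)
38^256 ≡ 25^2 = 625 ≡ 23 (mod 43)
38^512 ≡ 23^2 = 529 ≡ 13 (mod 43)
38^847 = 38^512 · 38^256 · 38^64 · 38^8 · 38^4 · 38^2 · 38^1 ≡ 13 · 23 · 38 · 13 · 23 · 25 · 38 (mod 43).
Accumulate the product:
13 · 23 = 299 ≡ 41
41 · 38 = 1558 ≡ 10
10 · 13 = 130 ≡ 1
1 · 23 = 23
23 · 25 = 575 ≡ 16
16 · 38 = 608 ≡ 6

6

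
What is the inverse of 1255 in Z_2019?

991

Apply the Euclidean algorithm and back-substitute:
2019 = 1·1255 + 764
1255 = 1·764 + 491
764 = 1·491 + 273
491 = 1·273 + 218
273 = 1·218 + 55
218 = 3·55 + 53
55 = 1·53 + 2
53 = 26·2 + 1
2 = 2·1 + 0
gcd(1255, 2019) = 1, so the inverse exists.
Bézout: 1 = −616·2019 + 991·1255.
So 1255⁻¹ ≡ 991 (mod 2019).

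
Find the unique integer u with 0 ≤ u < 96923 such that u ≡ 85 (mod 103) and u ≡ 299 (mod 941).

68992

103⁻¹ mod 941: 103×201 ≡ 1 (mod 941), so 103⁻¹ ≡ 201.
u = 85 + 103×((299 − 85)×201 mod 941) = 85 + 103×669 = 68992.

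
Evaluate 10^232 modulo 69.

Compute successive squares:
10^1 ≡ 10 (mod 69)
10^2 ≡ 10^2 = 100 ≡ 31 (mod 69)
10^4 ≡ 31^2 = 961 ≡ 64 (mod 69)
10^8 ≡ 64^2 = 4096 ≡ 25 (mod 69)
10^16 ≡ 25^2 = 625 ≡ 4 (mod 69)
10^32 ≡ 4^2 = 16 (mod 69)
10^64 ≡ 16^2 = 256 ≡ 49 (mod 69)
10^128 ≡ 49^2 = 2401 ≡ 55 (mod 69)
10^232 = 10^128 × 10^64 × 10^32 × 10^8 ≡ 55 × 49 × 16 × 25 (mod 69).
Accumulate the product:
55 × 49 = 2695 ≡ 4
4 × 16 = 64
64 × 25 = 1600 ≡ 13

13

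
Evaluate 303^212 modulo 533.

133

212 in binary is 11010100, i.e. 212 = 128 + 64 + 16 + 4.
303^1 ≡ 303 (mod 533)
303^2 ≡ 303^2 = 91809 ≡ 133 (mod 533)
303^4 ≡ 133^2 = 17689 ≡ 100 (mod 533)
303^8 ≡ 100^2 = 10000 ≡ 406 (mod 533)
303^16 ≡ 406^2 = 164836 ≡ 139 (mod 533)
303^32 ≡ 139^2 = 19321 ≡ 133 (mod 533)
303^64 ≡ 133^2 = 17689 ≡ 100 (mod 533)
303^128 ≡ 100^2 = 10000 ≡ 406 (mod 533)
303^212 = 303^128 * 303^64 * 303^16 * 303^4 ≡ 406 * 100 * 139 * 100 (mod 533).
Accumulate the product:
406 * 100 = 40600 ≡ 92
92 * 139 = 12788 ≡ 529
529 * 100 = 52900 ≡ 133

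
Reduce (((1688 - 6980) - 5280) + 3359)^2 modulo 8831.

3948

1688 - 6980 = -5292 ≡ 3539 (mod 8831)
3539 - 5280 = -1741 ≡ 7090 (mod 8831)
7090 + 3359 = 10449 ≡ 1618 (mod 8831)
(1618)^2 ≡ 3948 (mod 8831)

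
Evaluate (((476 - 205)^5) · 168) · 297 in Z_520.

476 - 205 = 271
(271)^5 ≡ 111 (mod 520)
111 · 168 = 18648 ≡ 448 (mod 520)
448 · 297 = 133056 ≡ 456 (mod 520)

456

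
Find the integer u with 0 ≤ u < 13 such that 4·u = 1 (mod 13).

13 = 3·4 + 1
4 = 4·1 + 0
gcd(4, 13) = 1, so the inverse exists.
Bézout: 1 = 1·13 − 3·4.
So 4⁻¹ ≡ −3 ≡ 10 (mod 13).

10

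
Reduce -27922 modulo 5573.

-27922 = -6·5573 + 5516, so -27922 ≡ 5516 (mod 5573).

5516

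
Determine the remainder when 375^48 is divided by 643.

Using repeated squaring:
375^1 ≡ 375 (mod 643)
375^2 ≡ 375^2 = 140625 ≡ 451 (mod 643)
375^4 ≡ 451^2 = 203401 ≡ 213 (mod 643)
375^8 ≡ 213^2 = 45369 ≡ 359 (mod 643)
375^16 ≡ 359^2 = 128881 ≡ 281 (mod 643)
375^32 ≡ 281^2 = 78961 ≡ 515 (mod 643)
375^48 = 375^32 · 375^16 ≡ 515 · 281 (mod 643).
515 · 281 = 144715 ≡ 40 (mod 643).

40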